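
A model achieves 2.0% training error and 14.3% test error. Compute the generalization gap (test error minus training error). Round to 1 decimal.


Generalization gap = test_error - train_error
= 14.3 - 2.0
= 12.3%
A large gap suggests overfitting.

12.3


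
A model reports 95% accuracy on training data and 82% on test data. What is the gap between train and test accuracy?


Gap = train_accuracy - test_accuracy
= 95 - 82
= 13%
This gap suggests the model is overfitting.

13


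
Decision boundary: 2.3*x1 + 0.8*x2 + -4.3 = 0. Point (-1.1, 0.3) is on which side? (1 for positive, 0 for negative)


Compute 2.3 * -1.1 + 0.8 * 0.3 + -4.3
= -2.53 + 0.24 + -4.3
= -6.59
Since -6.59 < 0, the point is on the negative side.

0


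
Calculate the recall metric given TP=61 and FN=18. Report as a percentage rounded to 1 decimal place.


Recall = TP / (TP + FN) * 100
= 61 / (61 + 18)
= 61 / 79
= 0.7722
= 77.2%

77.2


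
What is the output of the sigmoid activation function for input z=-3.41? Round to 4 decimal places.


sigmoid(z) = 1 / (1 + exp(-z))
exp(-(-3.41)) = exp(3.41) = 30.2652
1 + 30.2652 = 31.2652
1 / 31.2652 = 0.0320

0.0320


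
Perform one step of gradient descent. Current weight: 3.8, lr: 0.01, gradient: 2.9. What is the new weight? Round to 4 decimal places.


w_new = w_old - lr * gradient
= 3.8 - 0.01 * 2.9
= 3.8 - (0.029)
= 3.7710

3.7710


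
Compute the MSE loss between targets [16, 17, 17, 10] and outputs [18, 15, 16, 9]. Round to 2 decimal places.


Differences: [-2, 2, 1, 1]
Squared errors: [4, 4, 1, 1]
Sum of squared errors = 10
MSE = 10 / 4 = 2.50

2.50


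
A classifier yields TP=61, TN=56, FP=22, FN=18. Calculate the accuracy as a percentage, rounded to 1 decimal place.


Accuracy = (TP + TN) / (TP + TN + FP + FN) * 100
= (61 + 56) / (61 + 56 + 22 + 18)
= 117 / 157
= 0.7452
= 74.5%

74.5


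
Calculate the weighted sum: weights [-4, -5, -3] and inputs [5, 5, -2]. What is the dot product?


Element-wise products:
-4 * 5 = -20
-5 * 5 = -25
-3 * -2 = 6
Sum = -20 + -25 + 6
= -39

-39


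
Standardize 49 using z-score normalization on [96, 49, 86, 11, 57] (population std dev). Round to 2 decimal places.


Mean = (96 + 49 + 86 + 11 + 57) / 5 = 59.8
Variance = sum((x_i - mean)^2) / n = 900.56
Std = sqrt(900.56) = 30.0093
Z = (x - mean) / std
= (49 - 59.8) / 30.0093
= -10.8 / 30.0093
= -0.36

-0.36


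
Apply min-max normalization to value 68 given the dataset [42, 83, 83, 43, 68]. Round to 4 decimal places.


Min = 42, Max = 83
Range = 83 - 42 = 41
Scaled = (x - min) / (max - min)
= (68 - 42) / 41
= 26 / 41
= 0.6341

0.6341


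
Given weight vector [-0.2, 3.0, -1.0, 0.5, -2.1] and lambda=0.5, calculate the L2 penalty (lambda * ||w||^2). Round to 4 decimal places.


Squaring each weight:
(-0.2)^2 = 0.04
3.0^2 = 9.0
(-1.0)^2 = 1.0
0.5^2 = 0.25
(-2.1)^2 = 4.41
Sum of squares = 14.7
Penalty = 0.5 * 14.7 = 7.3500

7.3500


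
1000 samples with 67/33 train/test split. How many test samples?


Train samples = 1000 * 67% = 670
Test samples = 1000 - 670
= 330

330


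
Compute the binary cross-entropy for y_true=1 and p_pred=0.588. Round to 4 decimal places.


For y=1: Loss = -log(p)
= -log(0.588)
= -(-0.531)
= 0.5310

0.5310


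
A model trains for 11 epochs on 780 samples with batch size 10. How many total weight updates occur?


Iterations per epoch = 780 / 10 = 78
Total updates = iterations_per_epoch * epochs
= 78 * 11
= 858

858


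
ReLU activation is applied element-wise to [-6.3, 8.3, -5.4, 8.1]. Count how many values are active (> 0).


ReLU(x) = max(0, x) for each element:
ReLU(-6.3) = 0
ReLU(8.3) = 8.3
ReLU(-5.4) = 0
ReLU(8.1) = 8.1
Active neurons (>0): 2

2


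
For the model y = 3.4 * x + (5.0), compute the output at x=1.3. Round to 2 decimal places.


y = 3.4 * 1.3 + (5.0)
= 4.42 + (5.0)
= 9.42

9.42


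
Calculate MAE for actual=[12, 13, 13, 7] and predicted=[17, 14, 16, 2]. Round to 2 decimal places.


Absolute errors: [5, 1, 3, 5]
Sum of absolute errors = 14
MAE = 14 / 4 = 3.50

3.50


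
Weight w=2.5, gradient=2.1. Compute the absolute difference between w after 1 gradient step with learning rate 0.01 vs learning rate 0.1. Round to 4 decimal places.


With lr=0.01: w_new = 2.5 - 0.01 * 2.1 = 2.479
With lr=0.1: w_new = 2.5 - 0.1 * 2.1 = 2.29
Absolute difference = |2.479 - 2.29|
= 0.1890

0.1890


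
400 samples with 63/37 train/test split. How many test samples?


Train samples = 400 * 63% = 252
Test samples = 400 - 252
= 148

148


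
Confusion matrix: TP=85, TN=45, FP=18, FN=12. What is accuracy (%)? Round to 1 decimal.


Accuracy = (TP + TN) / (TP + TN + FP + FN) * 100
= (85 + 45) / (85 + 45 + 18 + 12)
= 130 / 160
= 0.8125
= 81.3%

81.3


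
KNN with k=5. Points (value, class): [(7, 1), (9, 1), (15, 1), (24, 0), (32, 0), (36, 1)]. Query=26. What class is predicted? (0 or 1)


Distances from query 26:
Point 24 (class 0): distance = 2
Point 32 (class 0): distance = 6
Point 36 (class 1): distance = 10
Point 15 (class 1): distance = 11
Point 9 (class 1): distance = 17
K=5 nearest neighbors: classes = [0, 0, 1, 1, 1]
Votes for class 1: 3 / 5
Majority vote => class 1

1


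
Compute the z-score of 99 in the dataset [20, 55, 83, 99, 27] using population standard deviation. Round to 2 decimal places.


Mean = (20 + 55 + 83 + 99 + 27) / 5 = 56.8
Variance = sum((x_i - mean)^2) / n = 942.56
Std = sqrt(942.56) = 30.7011
Z = (x - mean) / std
= (99 - 56.8) / 30.7011
= 42.2 / 30.7011
= 1.37

1.37


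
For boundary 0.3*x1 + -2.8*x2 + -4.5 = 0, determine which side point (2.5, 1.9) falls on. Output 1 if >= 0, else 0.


Compute 0.3 * 2.5 + -2.8 * 1.9 + -4.5
= 0.75 + -5.32 + -4.5
= -9.07
Since -9.07 < 0, the point is on the negative side.

0


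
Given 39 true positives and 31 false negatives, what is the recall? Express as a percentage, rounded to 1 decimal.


Recall = TP / (TP + FN) * 100
= 39 / (39 + 31)
= 39 / 70
= 0.5571
= 55.7%

55.7


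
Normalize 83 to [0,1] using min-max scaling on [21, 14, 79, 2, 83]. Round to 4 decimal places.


Min = 2, Max = 83
Range = 83 - 2 = 81
Scaled = (x - min) / (max - min)
= (83 - 2) / 81
= 81 / 81
= 1.0000

1.0000


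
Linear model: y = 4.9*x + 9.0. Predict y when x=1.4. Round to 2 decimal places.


y = 4.9 * 1.4 + (9.0)
= 6.86 + (9.0)
= 15.86

15.86


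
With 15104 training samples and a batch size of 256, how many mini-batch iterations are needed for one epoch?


Iterations per epoch = dataset_size / batch_size
= 15104 / 256
= 59

59


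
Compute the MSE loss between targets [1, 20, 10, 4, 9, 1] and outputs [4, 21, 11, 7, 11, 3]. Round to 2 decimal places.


Differences: [-3, -1, -1, -3, -2, -2]
Squared errors: [9, 1, 1, 9, 4, 4]
Sum of squared errors = 28
MSE = 28 / 6 = 4.67

4.67


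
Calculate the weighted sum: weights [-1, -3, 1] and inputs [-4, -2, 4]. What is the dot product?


Element-wise products:
-1 * -4 = 4
-3 * -2 = 6
1 * 4 = 4
Sum = 4 + 6 + 4
= 14

14


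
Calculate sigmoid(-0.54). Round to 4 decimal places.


sigmoid(z) = 1 / (1 + exp(-z))
exp(-(-0.54)) = exp(0.54) = 1.716
1 + 1.716 = 2.716
1 / 2.716 = 0.3682

0.3682


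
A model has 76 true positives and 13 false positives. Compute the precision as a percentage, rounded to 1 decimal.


Precision = TP / (TP + FP) * 100
= 76 / (76 + 13)
= 76 / 89
= 0.8539
= 85.4%

85.4


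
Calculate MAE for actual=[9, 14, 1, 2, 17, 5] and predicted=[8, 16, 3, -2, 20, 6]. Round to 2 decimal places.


Absolute errors: [1, 2, 2, 4, 3, 1]
Sum of absolute errors = 13
MAE = 13 / 6 = 2.17

2.17


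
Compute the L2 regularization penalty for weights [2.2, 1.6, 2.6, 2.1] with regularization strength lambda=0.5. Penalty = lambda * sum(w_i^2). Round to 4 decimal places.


Squaring each weight:
2.2^2 = 4.84
1.6^2 = 2.56
2.6^2 = 6.76
2.1^2 = 4.41
Sum of squares = 18.57
Penalty = 0.5 * 18.57 = 9.2850

9.2850


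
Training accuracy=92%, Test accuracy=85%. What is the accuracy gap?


Gap = train_accuracy - test_accuracy
= 92 - 85
= 7%
This moderate gap may indicate mild overfitting.

7


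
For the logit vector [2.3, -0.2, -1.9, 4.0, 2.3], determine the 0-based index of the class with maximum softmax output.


Softmax is a monotonic transformation, so it preserves the argmax.
We need to find the index of the maximum logit.
Index 0: 2.3
Index 1: -0.2
Index 2: -1.9
Index 3: 4.0
Index 4: 2.3
Maximum logit = 4.0 at index 3

3


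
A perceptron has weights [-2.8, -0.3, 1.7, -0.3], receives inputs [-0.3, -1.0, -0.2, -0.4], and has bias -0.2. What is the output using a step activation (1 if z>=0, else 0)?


z = w . x + b
= -2.8*-0.3 + -0.3*-1.0 + 1.7*-0.2 + -0.3*-0.4 + -0.2
= 0.84 + 0.3 + -0.34 + 0.12 + -0.2
= 0.92 + -0.2
= 0.72
Since z = 0.72 >= 0, output = 1

1


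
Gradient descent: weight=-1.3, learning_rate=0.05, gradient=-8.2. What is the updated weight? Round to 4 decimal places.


w_new = w_old - lr * gradient
= -1.3 - 0.05 * -8.2
= -1.3 - (-0.41)
= -0.8900

-0.8900


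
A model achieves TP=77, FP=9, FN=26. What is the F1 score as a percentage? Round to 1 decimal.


Precision = TP / (TP + FP) = 77 / 86 = 0.8953
Recall = TP / (TP + FN) = 77 / 103 = 0.7476
F1 = 2 * P * R / (P + R)
= 2 * 0.8953 * 0.7476 / (0.8953 + 0.7476)
= 1.3387 / 1.6429
= 0.8148
As percentage: 81.5%

81.5


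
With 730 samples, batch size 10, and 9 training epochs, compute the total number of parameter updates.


Iterations per epoch = 730 / 10 = 73
Total updates = iterations_per_epoch * epochs
= 73 * 9
= 657

657


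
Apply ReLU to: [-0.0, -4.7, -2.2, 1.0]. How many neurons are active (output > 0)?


ReLU(x) = max(0, x) for each element:
ReLU(-0.0) = 0
ReLU(-4.7) = 0
ReLU(-2.2) = 0
ReLU(1.0) = 1.0
Active neurons (>0): 1

1


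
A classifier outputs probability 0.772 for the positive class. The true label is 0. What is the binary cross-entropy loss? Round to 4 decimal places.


For y=0: Loss = -log(1-p)
= -log(1 - 0.772)
= -log(0.228)
= -(-1.4784)
= 1.4784

1.4784


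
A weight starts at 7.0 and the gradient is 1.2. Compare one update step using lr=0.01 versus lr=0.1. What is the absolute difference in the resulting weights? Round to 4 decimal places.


With lr=0.01: w_new = 7.0 - 0.01 * 1.2 = 6.988
With lr=0.1: w_new = 7.0 - 0.1 * 1.2 = 6.88
Absolute difference = |6.988 - 6.88|
= 0.1080

0.1080


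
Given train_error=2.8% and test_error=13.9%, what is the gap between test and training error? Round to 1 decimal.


Generalization gap = test_error - train_error
= 13.9 - 2.8
= 11.1%
A large gap suggests overfitting.

11.1


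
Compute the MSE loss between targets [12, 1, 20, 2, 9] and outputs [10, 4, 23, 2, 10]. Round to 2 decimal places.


Differences: [2, -3, -3, 0, -1]
Squared errors: [4, 9, 9, 0, 1]
Sum of squared errors = 23
MSE = 23 / 5 = 4.60

4.60


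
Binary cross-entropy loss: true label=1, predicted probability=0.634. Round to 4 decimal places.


For y=1: Loss = -log(p)
= -log(0.634)
= -(-0.4557)
= 0.4557

0.4557


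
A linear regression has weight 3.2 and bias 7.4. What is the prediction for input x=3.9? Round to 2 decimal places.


y = 3.2 * 3.9 + (7.4)
= 12.48 + (7.4)
= 19.88

19.88


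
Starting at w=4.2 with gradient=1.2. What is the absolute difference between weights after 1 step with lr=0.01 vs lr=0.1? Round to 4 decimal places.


With lr=0.01: w_new = 4.2 - 0.01 * 1.2 = 4.188
With lr=0.1: w_new = 4.2 - 0.1 * 1.2 = 4.08
Absolute difference = |4.188 - 4.08|
= 0.1080

0.1080


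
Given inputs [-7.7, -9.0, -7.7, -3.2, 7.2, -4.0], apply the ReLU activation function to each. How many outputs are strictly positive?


ReLU(x) = max(0, x) for each element:
ReLU(-7.7) = 0
ReLU(-9.0) = 0
ReLU(-7.7) = 0
ReLU(-3.2) = 0
ReLU(7.2) = 7.2
ReLU(-4.0) = 0
Active neurons (>0): 1

1


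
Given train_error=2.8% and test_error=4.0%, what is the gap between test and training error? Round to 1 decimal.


Generalization gap = test_error - train_error
= 4.0 - 2.8
= 1.2%
A small gap suggests good generalization.

1.2


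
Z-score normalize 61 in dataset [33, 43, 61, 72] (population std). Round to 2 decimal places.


Mean = (33 + 43 + 61 + 72) / 4 = 52.25
Variance = sum((x_i - mean)^2) / n = 230.6875
Std = sqrt(230.6875) = 15.1884
Z = (x - mean) / std
= (61 - 52.25) / 15.1884
= 8.75 / 15.1884
= 0.58

0.58


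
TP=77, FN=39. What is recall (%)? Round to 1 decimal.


Recall = TP / (TP + FN) * 100
= 77 / (77 + 39)
= 77 / 116
= 0.6638
= 66.4%

66.4


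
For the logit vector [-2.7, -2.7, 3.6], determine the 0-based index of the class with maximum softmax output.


Softmax is a monotonic transformation, so it preserves the argmax.
We need to find the index of the maximum logit.
Index 0: -2.7
Index 1: -2.7
Index 2: 3.6
Maximum logit = 3.6 at index 2

2


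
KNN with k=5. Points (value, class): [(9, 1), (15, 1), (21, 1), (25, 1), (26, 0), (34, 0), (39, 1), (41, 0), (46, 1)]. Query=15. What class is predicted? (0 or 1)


Distances from query 15:
Point 15 (class 1): distance = 0
Point 9 (class 1): distance = 6
Point 21 (class 1): distance = 6
Point 25 (class 1): distance = 10
Point 26 (class 0): distance = 11
K=5 nearest neighbors: classes = [1, 1, 1, 1, 0]
Votes for class 1: 4 / 5
Majority vote => class 1

1


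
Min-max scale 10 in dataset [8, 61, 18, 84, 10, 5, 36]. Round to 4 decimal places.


Min = 5, Max = 84
Range = 84 - 5 = 79
Scaled = (x - min) / (max - min)
= (10 - 5) / 79
= 5 / 79
= 0.0633

0.0633


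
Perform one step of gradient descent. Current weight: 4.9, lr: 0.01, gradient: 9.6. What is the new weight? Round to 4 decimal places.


w_new = w_old - lr * gradient
= 4.9 - 0.01 * 9.6
= 4.9 - (0.096)
= 4.8040

4.8040


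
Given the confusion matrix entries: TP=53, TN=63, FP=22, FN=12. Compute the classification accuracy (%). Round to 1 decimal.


Accuracy = (TP + TN) / (TP + TN + FP + FN) * 100
= (53 + 63) / (53 + 63 + 22 + 12)
= 116 / 150
= 0.7733
= 77.3%

77.3


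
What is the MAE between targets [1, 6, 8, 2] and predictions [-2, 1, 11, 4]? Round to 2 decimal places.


Absolute errors: [3, 5, 3, 2]
Sum of absolute errors = 13
MAE = 13 / 4 = 3.25

3.25


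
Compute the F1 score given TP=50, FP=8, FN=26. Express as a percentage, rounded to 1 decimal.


Precision = TP / (TP + FP) = 50 / 58 = 0.8621
Recall = TP / (TP + FN) = 50 / 76 = 0.6579
F1 = 2 * P * R / (P + R)
= 2 * 0.8621 * 0.6579 / (0.8621 + 0.6579)
= 1.1343 / 1.52
= 0.7463
As percentage: 74.6%

74.6


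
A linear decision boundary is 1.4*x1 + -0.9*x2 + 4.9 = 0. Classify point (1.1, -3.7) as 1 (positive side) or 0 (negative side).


Compute 1.4 * 1.1 + -0.9 * -3.7 + 4.9
= 1.54 + 3.33 + 4.9
= 9.77
Since 9.77 >= 0, the point is on the positive side.

1


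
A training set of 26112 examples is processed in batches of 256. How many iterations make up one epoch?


Iterations per epoch = dataset_size / batch_size
= 26112 / 256
= 102

102


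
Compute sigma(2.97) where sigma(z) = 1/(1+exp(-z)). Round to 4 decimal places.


sigmoid(z) = 1 / (1 + exp(-z))
exp(-(2.97)) = exp(-2.97) = 0.0513
1 + 0.0513 = 1.0513
1 / 1.0513 = 0.9512

0.9512


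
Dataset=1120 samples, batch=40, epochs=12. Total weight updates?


Iterations per epoch = 1120 / 40 = 28
Total updates = iterations_per_epoch * epochs
= 28 * 12
= 336

336


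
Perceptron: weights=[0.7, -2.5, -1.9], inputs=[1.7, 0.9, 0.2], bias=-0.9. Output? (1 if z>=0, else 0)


z = w . x + b
= 0.7*1.7 + -2.5*0.9 + -1.9*0.2 + -0.9
= 1.19 + -2.25 + -0.38 + -0.9
= -1.44 + -0.9
= -2.34
Since z = -2.34 < 0, output = 0

0


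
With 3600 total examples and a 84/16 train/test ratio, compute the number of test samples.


Train samples = 3600 * 84% = 3024
Test samples = 3600 - 3024
= 576

576


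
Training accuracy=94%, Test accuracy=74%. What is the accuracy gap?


Gap = train_accuracy - test_accuracy
= 94 - 74
= 20%
This gap suggests the model is overfitting.

20


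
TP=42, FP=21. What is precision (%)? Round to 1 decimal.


Precision = TP / (TP + FP) * 100
= 42 / (42 + 21)
= 42 / 63
= 0.6667
= 66.7%

66.7


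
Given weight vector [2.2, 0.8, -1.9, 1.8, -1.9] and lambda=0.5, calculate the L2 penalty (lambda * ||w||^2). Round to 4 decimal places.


Squaring each weight:
2.2^2 = 4.84
0.8^2 = 0.64
(-1.9)^2 = 3.61
1.8^2 = 3.24
(-1.9)^2 = 3.61
Sum of squares = 15.94
Penalty = 0.5 * 15.94 = 7.9700

7.9700


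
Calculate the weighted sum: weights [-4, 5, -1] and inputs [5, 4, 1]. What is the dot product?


Element-wise products:
-4 * 5 = -20
5 * 4 = 20
-1 * 1 = -1
Sum = -20 + 20 + -1
= -1

-1


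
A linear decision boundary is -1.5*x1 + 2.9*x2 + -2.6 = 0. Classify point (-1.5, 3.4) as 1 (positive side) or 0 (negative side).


Compute -1.5 * -1.5 + 2.9 * 3.4 + -2.6
= 2.25 + 9.86 + -2.6
= 9.51
Since 9.51 >= 0, the point is on the positive side.

1


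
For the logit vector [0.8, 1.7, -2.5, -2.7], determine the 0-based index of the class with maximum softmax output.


Softmax is a monotonic transformation, so it preserves the argmax.
We need to find the index of the maximum logit.
Index 0: 0.8
Index 1: 1.7
Index 2: -2.5
Index 3: -2.7
Maximum logit = 1.7 at index 1

1


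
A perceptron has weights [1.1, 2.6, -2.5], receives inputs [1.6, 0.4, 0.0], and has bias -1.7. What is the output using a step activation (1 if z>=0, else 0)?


z = w . x + b
= 1.1*1.6 + 2.6*0.4 + -2.5*0.0 + -1.7
= 1.76 + 1.04 + -0.0 + -1.7
= 2.8 + -1.7
= 1.1
Since z = 1.1 >= 0, output = 1

1


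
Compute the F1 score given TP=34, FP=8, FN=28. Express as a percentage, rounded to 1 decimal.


Precision = TP / (TP + FP) = 34 / 42 = 0.8095
Recall = TP / (TP + FN) = 34 / 62 = 0.5484
F1 = 2 * P * R / (P + R)
= 2 * 0.8095 * 0.5484 / (0.8095 + 0.5484)
= 0.8879 / 1.3579
= 0.6538
As percentage: 65.4%

65.4


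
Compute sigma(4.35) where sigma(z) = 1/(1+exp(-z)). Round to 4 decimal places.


sigmoid(z) = 1 / (1 + exp(-z))
exp(-(4.35)) = exp(-4.35) = 0.0129
1 + 0.0129 = 1.0129
1 / 1.0129 = 0.9873

0.9873


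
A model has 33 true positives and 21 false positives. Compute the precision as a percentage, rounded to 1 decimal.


Precision = TP / (TP + FP) * 100
= 33 / (33 + 21)
= 33 / 54
= 0.6111
= 61.1%

61.1


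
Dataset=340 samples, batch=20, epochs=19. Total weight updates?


Iterations per epoch = 340 / 20 = 17
Total updates = iterations_per_epoch * epochs
= 17 * 19
= 323

323


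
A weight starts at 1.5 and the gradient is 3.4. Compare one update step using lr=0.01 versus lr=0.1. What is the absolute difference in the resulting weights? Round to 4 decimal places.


With lr=0.01: w_new = 1.5 - 0.01 * 3.4 = 1.466
With lr=0.1: w_new = 1.5 - 0.1 * 3.4 = 1.16
Absolute difference = |1.466 - 1.16|
= 0.3060

0.3060


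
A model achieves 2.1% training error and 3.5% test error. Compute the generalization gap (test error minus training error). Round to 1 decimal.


Generalization gap = test_error - train_error
= 3.5 - 2.1
= 1.4%
A small gap suggests good generalization.

1.4


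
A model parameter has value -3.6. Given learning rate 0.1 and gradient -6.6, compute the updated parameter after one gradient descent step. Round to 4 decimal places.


w_new = w_old - lr * gradient
= -3.6 - 0.1 * -6.6
= -3.6 - (-0.66)
= -2.9400

-2.9400


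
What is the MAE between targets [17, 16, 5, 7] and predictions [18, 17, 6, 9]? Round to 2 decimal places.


Absolute errors: [1, 1, 1, 2]
Sum of absolute errors = 5
MAE = 5 / 4 = 1.25

1.25


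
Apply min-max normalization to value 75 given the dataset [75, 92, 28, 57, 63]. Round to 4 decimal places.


Min = 28, Max = 92
Range = 92 - 28 = 64
Scaled = (x - min) / (max - min)
= (75 - 28) / 64
= 47 / 64
= 0.7344

0.7344


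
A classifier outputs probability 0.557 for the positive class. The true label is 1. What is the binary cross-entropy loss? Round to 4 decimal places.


For y=1: Loss = -log(p)
= -log(0.557)
= -(-0.5852)
= 0.5852

0.5852


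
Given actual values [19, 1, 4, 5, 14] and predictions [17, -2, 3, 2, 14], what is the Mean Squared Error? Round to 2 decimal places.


Differences: [2, 3, 1, 3, 0]
Squared errors: [4, 9, 1, 9, 0]
Sum of squared errors = 23
MSE = 23 / 5 = 4.60

4.60


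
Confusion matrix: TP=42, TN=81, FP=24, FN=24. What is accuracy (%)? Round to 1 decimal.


Accuracy = (TP + TN) / (TP + TN + FP + FN) * 100
= (42 + 81) / (42 + 81 + 24 + 24)
= 123 / 171
= 0.7193
= 71.9%

71.9


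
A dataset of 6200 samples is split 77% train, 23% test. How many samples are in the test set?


Train samples = 6200 * 77% = 4774
Test samples = 6200 - 4774
= 1426

1426


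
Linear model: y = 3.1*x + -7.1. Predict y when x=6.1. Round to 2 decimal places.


y = 3.1 * 6.1 + (-7.1)
= 18.91 + (-7.1)
= 11.81

11.81


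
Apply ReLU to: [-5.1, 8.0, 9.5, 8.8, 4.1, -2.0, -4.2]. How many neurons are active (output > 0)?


ReLU(x) = max(0, x) for each element:
ReLU(-5.1) = 0
ReLU(8.0) = 8.0
ReLU(9.5) = 9.5
ReLU(8.8) = 8.8
ReLU(4.1) = 4.1
ReLU(-2.0) = 0
ReLU(-4.2) = 0
Active neurons (>0): 4

4


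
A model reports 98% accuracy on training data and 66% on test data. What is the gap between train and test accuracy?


Gap = train_accuracy - test_accuracy
= 98 - 66
= 32%
This large gap strongly indicates overfitting.

32


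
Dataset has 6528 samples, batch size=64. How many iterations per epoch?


Iterations per epoch = dataset_size / batch_size
= 6528 / 64
= 102

102


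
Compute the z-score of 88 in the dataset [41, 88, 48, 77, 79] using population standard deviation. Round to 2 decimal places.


Mean = (41 + 88 + 48 + 77 + 79) / 5 = 66.6
Variance = sum((x_i - mean)^2) / n = 344.24
Std = sqrt(344.24) = 18.5537
Z = (x - mean) / std
= (88 - 66.6) / 18.5537
= 21.4 / 18.5537
= 1.15

1.15


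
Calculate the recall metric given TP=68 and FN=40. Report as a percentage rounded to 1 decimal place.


Recall = TP / (TP + FN) * 100
= 68 / (68 + 40)
= 68 / 108
= 0.6296
= 63.0%

63.0


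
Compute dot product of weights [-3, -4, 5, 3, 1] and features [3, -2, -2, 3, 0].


Element-wise products:
-3 * 3 = -9
-4 * -2 = 8
5 * -2 = -10
3 * 3 = 9
1 * 0 = 0
Sum = -9 + 8 + -10 + 9 + 0
= -2

-2


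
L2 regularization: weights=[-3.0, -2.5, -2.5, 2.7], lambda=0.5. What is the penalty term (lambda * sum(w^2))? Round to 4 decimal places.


Squaring each weight:
(-3.0)^2 = 9.0
(-2.5)^2 = 6.25
(-2.5)^2 = 6.25
2.7^2 = 7.29
Sum of squares = 28.79
Penalty = 0.5 * 28.79 = 14.3950

14.3950


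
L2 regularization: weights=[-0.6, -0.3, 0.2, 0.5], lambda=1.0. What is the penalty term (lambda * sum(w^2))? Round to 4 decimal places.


Squaring each weight:
(-0.6)^2 = 0.36
(-0.3)^2 = 0.09
0.2^2 = 0.04
0.5^2 = 0.25
Sum of squares = 0.74
Penalty = 1.0 * 0.74 = 0.7400

0.7400


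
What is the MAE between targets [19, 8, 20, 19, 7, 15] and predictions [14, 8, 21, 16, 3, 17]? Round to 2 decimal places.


Absolute errors: [5, 0, 1, 3, 4, 2]
Sum of absolute errors = 15
MAE = 15 / 6 = 2.50

2.50


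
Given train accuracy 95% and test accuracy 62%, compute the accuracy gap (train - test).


Gap = train_accuracy - test_accuracy
= 95 - 62
= 33%
This large gap strongly indicates overfitting.

33


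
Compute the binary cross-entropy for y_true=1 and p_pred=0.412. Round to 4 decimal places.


For y=1: Loss = -log(p)
= -log(0.412)
= -(-0.8867)
= 0.8867

0.8867


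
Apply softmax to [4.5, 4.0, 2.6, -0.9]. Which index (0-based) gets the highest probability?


Softmax is a monotonic transformation, so it preserves the argmax.
We need to find the index of the maximum logit.
Index 0: 4.5
Index 1: 4.0
Index 2: 2.6
Index 3: -0.9
Maximum logit = 4.5 at index 0

0


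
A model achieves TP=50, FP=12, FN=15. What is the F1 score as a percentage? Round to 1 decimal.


Precision = TP / (TP + FP) = 50 / 62 = 0.8065
Recall = TP / (TP + FN) = 50 / 65 = 0.7692
F1 = 2 * P * R / (P + R)
= 2 * 0.8065 * 0.7692 / (0.8065 + 0.7692)
= 1.2407 / 1.5757
= 0.7874
As percentage: 78.7%

78.7


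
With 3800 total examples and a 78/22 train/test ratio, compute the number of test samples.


Train samples = 3800 * 78% = 2964
Test samples = 3800 - 2964
= 836

836


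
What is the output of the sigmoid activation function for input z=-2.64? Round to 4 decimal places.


sigmoid(z) = 1 / (1 + exp(-z))
exp(-(-2.64)) = exp(2.64) = 14.0132
1 + 14.0132 = 15.0132
1 / 15.0132 = 0.0666

0.0666


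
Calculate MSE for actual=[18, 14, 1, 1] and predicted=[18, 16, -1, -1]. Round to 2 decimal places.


Differences: [0, -2, 2, 2]
Squared errors: [0, 4, 4, 4]
Sum of squared errors = 12
MSE = 12 / 4 = 3.00

3.00


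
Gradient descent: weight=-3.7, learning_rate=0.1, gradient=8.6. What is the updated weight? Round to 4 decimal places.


w_new = w_old - lr * gradient
= -3.7 - 0.1 * 8.6
= -3.7 - (0.86)
= -4.5600

-4.5600


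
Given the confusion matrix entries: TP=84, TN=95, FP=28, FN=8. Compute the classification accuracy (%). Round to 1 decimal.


Accuracy = (TP + TN) / (TP + TN + FP + FN) * 100
= (84 + 95) / (84 + 95 + 28 + 8)
= 179 / 215
= 0.8326
= 83.3%

83.3


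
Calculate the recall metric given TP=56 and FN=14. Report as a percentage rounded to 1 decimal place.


Recall = TP / (TP + FN) * 100
= 56 / (56 + 14)
= 56 / 70
= 0.8
= 80.0%

80.0


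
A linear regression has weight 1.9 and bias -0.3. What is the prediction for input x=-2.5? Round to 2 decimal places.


y = 1.9 * -2.5 + (-0.3)
= -4.75 + (-0.3)
= -5.05

-5.05


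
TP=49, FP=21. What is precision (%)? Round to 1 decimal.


Precision = TP / (TP + FP) * 100
= 49 / (49 + 21)
= 49 / 70
= 0.7
= 70.0%

70.0


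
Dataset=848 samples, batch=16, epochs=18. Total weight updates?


Iterations per epoch = 848 / 16 = 53
Total updates = iterations_per_epoch * epochs
= 53 * 18
= 954

954


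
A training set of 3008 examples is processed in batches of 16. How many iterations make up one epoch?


Iterations per epoch = dataset_size / batch_size
= 3008 / 16
= 188

188


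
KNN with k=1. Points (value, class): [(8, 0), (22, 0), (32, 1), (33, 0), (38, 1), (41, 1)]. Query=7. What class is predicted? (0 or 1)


Distances from query 7:
Point 8 (class 0): distance = 1
K=1 nearest neighbors: classes = [0]
Votes for class 1: 0 / 1
Majority vote => class 0

0


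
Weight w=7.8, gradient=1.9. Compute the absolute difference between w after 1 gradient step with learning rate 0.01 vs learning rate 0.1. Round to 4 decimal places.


With lr=0.01: w_new = 7.8 - 0.01 * 1.9 = 7.781
With lr=0.1: w_new = 7.8 - 0.1 * 1.9 = 7.61
Absolute difference = |7.781 - 7.61|
= 0.1710

0.1710


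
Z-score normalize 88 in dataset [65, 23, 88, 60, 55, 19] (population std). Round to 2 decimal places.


Mean = (65 + 23 + 88 + 60 + 55 + 19) / 6 = 51.6667
Variance = sum((x_i - mean)^2) / n = 577.8889
Std = sqrt(577.8889) = 24.0393
Z = (x - mean) / std
= (88 - 51.6667) / 24.0393
= 36.3333 / 24.0393
= 1.51

1.51


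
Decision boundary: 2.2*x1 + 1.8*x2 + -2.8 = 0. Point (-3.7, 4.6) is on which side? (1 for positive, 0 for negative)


Compute 2.2 * -3.7 + 1.8 * 4.6 + -2.8
= -8.14 + 8.28 + -2.8
= -2.66
Since -2.66 < 0, the point is on the negative side.

0


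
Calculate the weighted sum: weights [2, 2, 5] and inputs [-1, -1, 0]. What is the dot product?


Element-wise products:
2 * -1 = -2
2 * -1 = -2
5 * 0 = 0
Sum = -2 + -2 + 0
= -4

-4


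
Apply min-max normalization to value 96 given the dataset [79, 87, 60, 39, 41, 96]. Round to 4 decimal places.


Min = 39, Max = 96
Range = 96 - 39 = 57
Scaled = (x - min) / (max - min)
= (96 - 39) / 57
= 57 / 57
= 1.0000

1.0000


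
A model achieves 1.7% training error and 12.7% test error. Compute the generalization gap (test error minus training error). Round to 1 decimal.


Generalization gap = test_error - train_error
= 12.7 - 1.7
= 11.0%
A large gap suggests overfitting.

11.0


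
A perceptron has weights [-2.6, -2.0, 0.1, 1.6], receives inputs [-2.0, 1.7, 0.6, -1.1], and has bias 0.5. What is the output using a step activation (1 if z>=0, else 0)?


z = w . x + b
= -2.6*-2.0 + -2.0*1.7 + 0.1*0.6 + 1.6*-1.1 + 0.5
= 5.2 + -3.4 + 0.06 + -1.76 + 0.5
= 0.1 + 0.5
= 0.6
Since z = 0.6 >= 0, output = 1

1


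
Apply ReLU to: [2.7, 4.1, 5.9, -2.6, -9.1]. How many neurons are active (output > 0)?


ReLU(x) = max(0, x) for each element:
ReLU(2.7) = 2.7
ReLU(4.1) = 4.1
ReLU(5.9) = 5.9
ReLU(-2.6) = 0
ReLU(-9.1) = 0
Active neurons (>0): 3

3


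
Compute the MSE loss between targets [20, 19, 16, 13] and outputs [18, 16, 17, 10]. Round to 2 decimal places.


Differences: [2, 3, -1, 3]
Squared errors: [4, 9, 1, 9]
Sum of squared errors = 23
MSE = 23 / 4 = 5.75

5.75


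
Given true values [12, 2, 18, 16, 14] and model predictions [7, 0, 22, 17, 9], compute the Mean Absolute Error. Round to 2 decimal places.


Absolute errors: [5, 2, 4, 1, 5]
Sum of absolute errors = 17
MAE = 17 / 5 = 3.40

3.40


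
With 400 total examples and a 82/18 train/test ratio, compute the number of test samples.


Train samples = 400 * 82% = 328
Test samples = 400 - 328
= 72

72


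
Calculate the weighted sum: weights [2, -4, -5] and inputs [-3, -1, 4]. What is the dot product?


Element-wise products:
2 * -3 = -6
-4 * -1 = 4
-5 * 4 = -20
Sum = -6 + 4 + -20
= -22

-22


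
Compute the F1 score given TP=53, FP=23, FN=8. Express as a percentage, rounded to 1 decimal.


Precision = TP / (TP + FP) = 53 / 76 = 0.6974
Recall = TP / (TP + FN) = 53 / 61 = 0.8689
F1 = 2 * P * R / (P + R)
= 2 * 0.6974 * 0.8689 / (0.6974 + 0.8689)
= 1.2118 / 1.5662
= 0.7737
As percentage: 77.4%

77.4


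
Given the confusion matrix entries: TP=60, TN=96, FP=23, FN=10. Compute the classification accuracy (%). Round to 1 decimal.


Accuracy = (TP + TN) / (TP + TN + FP + FN) * 100
= (60 + 96) / (60 + 96 + 23 + 10)
= 156 / 189
= 0.8254
= 82.5%

82.5


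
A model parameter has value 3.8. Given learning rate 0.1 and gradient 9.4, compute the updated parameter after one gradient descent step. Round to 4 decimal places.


w_new = w_old - lr * gradient
= 3.8 - 0.1 * 9.4
= 3.8 - (0.94)
= 2.8600

2.8600


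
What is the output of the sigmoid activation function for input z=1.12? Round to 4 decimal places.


sigmoid(z) = 1 / (1 + exp(-z))
exp(-(1.12)) = exp(-1.12) = 0.3263
1 + 0.3263 = 1.3263
1 / 1.3263 = 0.7540

0.7540


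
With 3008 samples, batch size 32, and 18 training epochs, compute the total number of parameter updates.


Iterations per epoch = 3008 / 32 = 94
Total updates = iterations_per_epoch * epochs
= 94 * 18
= 1692

1692


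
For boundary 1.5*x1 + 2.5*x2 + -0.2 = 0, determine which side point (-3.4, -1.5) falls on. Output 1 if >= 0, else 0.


Compute 1.5 * -3.4 + 2.5 * -1.5 + -0.2
= -5.1 + -3.75 + -0.2
= -9.05
Since -9.05 < 0, the point is on the negative side.

0


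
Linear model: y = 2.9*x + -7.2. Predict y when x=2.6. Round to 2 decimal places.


y = 2.9 * 2.6 + (-7.2)
= 7.54 + (-7.2)
= 0.34

0.34


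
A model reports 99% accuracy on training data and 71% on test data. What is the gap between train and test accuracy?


Gap = train_accuracy - test_accuracy
= 99 - 71
= 28%
This large gap strongly indicates overfitting.

28


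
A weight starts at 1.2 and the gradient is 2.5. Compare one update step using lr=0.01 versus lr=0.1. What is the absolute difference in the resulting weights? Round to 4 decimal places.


With lr=0.01: w_new = 1.2 - 0.01 * 2.5 = 1.175
With lr=0.1: w_new = 1.2 - 0.1 * 2.5 = 0.95
Absolute difference = |1.175 - 0.95|
= 0.2250

0.2250


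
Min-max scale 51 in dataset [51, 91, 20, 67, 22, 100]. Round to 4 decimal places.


Min = 20, Max = 100
Range = 100 - 20 = 80
Scaled = (x - min) / (max - min)
= (51 - 20) / 80
= 31 / 80
= 0.3875

0.3875


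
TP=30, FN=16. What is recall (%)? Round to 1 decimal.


Recall = TP / (TP + FN) * 100
= 30 / (30 + 16)
= 30 / 46
= 0.6522
= 65.2%

65.2


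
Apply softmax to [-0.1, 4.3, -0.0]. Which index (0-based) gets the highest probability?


Softmax is a monotonic transformation, so it preserves the argmax.
We need to find the index of the maximum logit.
Index 0: -0.1
Index 1: 4.3
Index 2: -0.0
Maximum logit = 4.3 at index 1

1


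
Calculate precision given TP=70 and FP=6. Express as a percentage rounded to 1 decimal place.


Precision = TP / (TP + FP) * 100
= 70 / (70 + 6)
= 70 / 76
= 0.9211
= 92.1%

92.1


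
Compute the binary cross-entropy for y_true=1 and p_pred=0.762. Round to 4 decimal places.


For y=1: Loss = -log(p)
= -log(0.762)
= -(-0.2718)
= 0.2718

0.2718


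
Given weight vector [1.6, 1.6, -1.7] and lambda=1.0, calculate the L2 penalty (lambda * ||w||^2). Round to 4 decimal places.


Squaring each weight:
1.6^2 = 2.56
1.6^2 = 2.56
(-1.7)^2 = 2.89
Sum of squares = 8.01
Penalty = 1.0 * 8.01 = 8.0100

8.0100


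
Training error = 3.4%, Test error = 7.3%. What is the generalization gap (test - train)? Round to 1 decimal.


Generalization gap = test_error - train_error
= 7.3 - 3.4
= 3.9%
A moderate gap.

3.9


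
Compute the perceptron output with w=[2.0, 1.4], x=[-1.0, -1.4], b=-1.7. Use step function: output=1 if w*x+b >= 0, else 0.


z = w . x + b
= 2.0*-1.0 + 1.4*-1.4 + -1.7
= -2.0 + -1.96 + -1.7
= -3.96 + -1.7
= -5.66
Since z = -5.66 < 0, output = 0

0


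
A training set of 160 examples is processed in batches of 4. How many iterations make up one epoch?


Iterations per epoch = dataset_size / batch_size
= 160 / 4
= 40

40


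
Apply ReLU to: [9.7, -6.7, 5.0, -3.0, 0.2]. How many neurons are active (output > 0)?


ReLU(x) = max(0, x) for each element:
ReLU(9.7) = 9.7
ReLU(-6.7) = 0
ReLU(5.0) = 5.0
ReLU(-3.0) = 0
ReLU(0.2) = 0.2
Active neurons (>0): 3

3


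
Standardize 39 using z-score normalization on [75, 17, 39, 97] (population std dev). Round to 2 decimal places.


Mean = (75 + 17 + 39 + 97) / 4 = 57.0
Variance = sum((x_i - mean)^2) / n = 962.0
Std = sqrt(962.0) = 31.0161
Z = (x - mean) / std
= (39 - 57.0) / 31.0161
= -18.0 / 31.0161
= -0.58

-0.58


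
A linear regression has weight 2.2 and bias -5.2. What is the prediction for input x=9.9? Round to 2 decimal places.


y = 2.2 * 9.9 + (-5.2)
= 21.78 + (-5.2)
= 16.58

16.58


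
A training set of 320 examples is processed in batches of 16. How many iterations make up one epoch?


Iterations per epoch = dataset_size / batch_size
= 320 / 16
= 20

20


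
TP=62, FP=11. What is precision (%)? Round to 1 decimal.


Precision = TP / (TP + FP) * 100
= 62 / (62 + 11)
= 62 / 73
= 0.8493
= 84.9%

84.9


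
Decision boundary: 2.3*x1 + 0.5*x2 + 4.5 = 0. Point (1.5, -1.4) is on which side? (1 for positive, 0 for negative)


Compute 2.3 * 1.5 + 0.5 * -1.4 + 4.5
= 3.45 + -0.7 + 4.5
= 7.25
Since 7.25 >= 0, the point is on the positive side.

1


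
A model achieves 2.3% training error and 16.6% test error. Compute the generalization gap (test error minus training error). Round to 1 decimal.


Generalization gap = test_error - train_error
= 16.6 - 2.3
= 14.3%
A large gap suggests overfitting.

14.3


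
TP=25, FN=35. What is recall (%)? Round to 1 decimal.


Recall = TP / (TP + FN) * 100
= 25 / (25 + 35)
= 25 / 60
= 0.4167
= 41.7%

41.7


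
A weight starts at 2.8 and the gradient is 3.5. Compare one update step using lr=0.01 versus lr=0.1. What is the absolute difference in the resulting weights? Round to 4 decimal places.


With lr=0.01: w_new = 2.8 - 0.01 * 3.5 = 2.765
With lr=0.1: w_new = 2.8 - 0.1 * 3.5 = 2.45
Absolute difference = |2.765 - 2.45|
= 0.3150

0.3150


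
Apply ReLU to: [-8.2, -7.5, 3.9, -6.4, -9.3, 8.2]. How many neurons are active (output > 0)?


ReLU(x) = max(0, x) for each element:
ReLU(-8.2) = 0
ReLU(-7.5) = 0
ReLU(3.9) = 3.9
ReLU(-6.4) = 0
ReLU(-9.3) = 0
ReLU(8.2) = 8.2
Active neurons (>0): 2

2


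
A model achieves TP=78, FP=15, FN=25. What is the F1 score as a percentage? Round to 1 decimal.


Precision = TP / (TP + FP) = 78 / 93 = 0.8387
Recall = TP / (TP + FN) = 78 / 103 = 0.7573
F1 = 2 * P * R / (P + R)
= 2 * 0.8387 * 0.7573 / (0.8387 + 0.7573)
= 1.2703 / 1.596
= 0.7959
As percentage: 79.6%

79.6


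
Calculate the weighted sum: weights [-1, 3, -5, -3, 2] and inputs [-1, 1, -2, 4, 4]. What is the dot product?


Element-wise products:
-1 * -1 = 1
3 * 1 = 3
-5 * -2 = 10
-3 * 4 = -12
2 * 4 = 8
Sum = 1 + 3 + 10 + -12 + 8
= 10

10


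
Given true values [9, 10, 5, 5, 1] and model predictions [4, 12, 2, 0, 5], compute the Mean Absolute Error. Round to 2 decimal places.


Absolute errors: [5, 2, 3, 5, 4]
Sum of absolute errors = 19
MAE = 19 / 5 = 3.80

3.80


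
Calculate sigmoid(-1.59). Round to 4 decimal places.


sigmoid(z) = 1 / (1 + exp(-z))
exp(-(-1.59)) = exp(1.59) = 4.9037
1 + 4.9037 = 5.9037
1 / 5.9037 = 0.1694

0.1694


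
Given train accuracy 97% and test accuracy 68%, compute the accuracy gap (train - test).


Gap = train_accuracy - test_accuracy
= 97 - 68
= 29%
This large gap strongly indicates overfitting.

29


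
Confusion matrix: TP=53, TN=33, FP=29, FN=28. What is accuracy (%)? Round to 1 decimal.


Accuracy = (TP + TN) / (TP + TN + FP + FN) * 100
= (53 + 33) / (53 + 33 + 29 + 28)
= 86 / 143
= 0.6014
= 60.1%

60.1


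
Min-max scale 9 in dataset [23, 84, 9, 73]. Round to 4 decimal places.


Min = 9, Max = 84
Range = 84 - 9 = 75
Scaled = (x - min) / (max - min)
= (9 - 9) / 75
= 0 / 75
= 0.0000

0.0000


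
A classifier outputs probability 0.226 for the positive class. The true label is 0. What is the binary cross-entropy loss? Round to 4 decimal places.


For y=0: Loss = -log(1-p)
= -log(1 - 0.226)
= -log(0.774)
= -(-0.2562)
= 0.2562

0.2562


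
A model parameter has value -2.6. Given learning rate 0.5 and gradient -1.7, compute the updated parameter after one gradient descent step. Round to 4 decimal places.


w_new = w_old - lr * gradient
= -2.6 - 0.5 * -1.7
= -2.6 - (-0.85)
= -1.7500

-1.7500


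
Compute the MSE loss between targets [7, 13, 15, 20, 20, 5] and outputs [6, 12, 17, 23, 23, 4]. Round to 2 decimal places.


Differences: [1, 1, -2, -3, -3, 1]
Squared errors: [1, 1, 4, 9, 9, 1]
Sum of squared errors = 25
MSE = 25 / 6 = 4.17

4.17


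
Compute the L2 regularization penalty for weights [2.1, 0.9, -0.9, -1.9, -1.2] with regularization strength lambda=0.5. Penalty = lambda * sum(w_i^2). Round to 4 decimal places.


Squaring each weight:
2.1^2 = 4.41
0.9^2 = 0.81
(-0.9)^2 = 0.81
(-1.9)^2 = 3.61
(-1.2)^2 = 1.44
Sum of squares = 11.08
Penalty = 0.5 * 11.08 = 5.5400

5.5400


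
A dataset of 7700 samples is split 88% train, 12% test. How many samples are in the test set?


Train samples = 7700 * 88% = 6776
Test samples = 7700 - 6776
= 924

924


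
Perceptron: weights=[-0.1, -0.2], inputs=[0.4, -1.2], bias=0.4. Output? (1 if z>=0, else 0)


z = w . x + b
= -0.1*0.4 + -0.2*-1.2 + 0.4
= -0.04 + 0.24 + 0.4
= 0.2 + 0.4
= 0.6
Since z = 0.6 >= 0, output = 1

1


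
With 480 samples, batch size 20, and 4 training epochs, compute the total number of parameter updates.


Iterations per epoch = 480 / 20 = 24
Total updates = iterations_per_epoch * epochs
= 24 * 4
= 96

96


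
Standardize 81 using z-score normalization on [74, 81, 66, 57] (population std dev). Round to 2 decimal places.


Mean = (74 + 81 + 66 + 57) / 4 = 69.5
Variance = sum((x_i - mean)^2) / n = 80.25
Std = sqrt(80.25) = 8.9582
Z = (x - mean) / std
= (81 - 69.5) / 8.9582
= 11.5 / 8.9582
= 1.28

1.28


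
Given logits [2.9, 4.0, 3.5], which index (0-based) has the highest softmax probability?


Softmax is a monotonic transformation, so it preserves the argmax.
We need to find the index of the maximum logit.
Index 0: 2.9
Index 1: 4.0
Index 2: 3.5
Maximum logit = 4.0 at index 1

1


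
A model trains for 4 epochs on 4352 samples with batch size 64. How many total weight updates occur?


Iterations per epoch = 4352 / 64 = 68
Total updates = iterations_per_epoch * epochs
= 68 * 4
= 272

272
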